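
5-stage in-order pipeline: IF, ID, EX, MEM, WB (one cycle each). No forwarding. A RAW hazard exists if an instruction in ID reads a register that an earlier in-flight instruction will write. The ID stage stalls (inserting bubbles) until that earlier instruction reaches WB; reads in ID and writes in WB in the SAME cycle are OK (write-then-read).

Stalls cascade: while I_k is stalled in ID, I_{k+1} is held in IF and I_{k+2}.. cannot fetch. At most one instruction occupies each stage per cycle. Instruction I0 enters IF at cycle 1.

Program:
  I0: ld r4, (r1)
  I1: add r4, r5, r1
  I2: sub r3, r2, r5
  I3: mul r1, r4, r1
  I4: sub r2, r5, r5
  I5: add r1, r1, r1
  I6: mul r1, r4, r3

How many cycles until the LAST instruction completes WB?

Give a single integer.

Answer: 13

Derivation:
I0 ld r4 <- r1: IF@1 ID@2 stall=0 (-) EX@3 MEM@4 WB@5
I1 add r4 <- r5,r1: IF@2 ID@3 stall=0 (-) EX@4 MEM@5 WB@6
I2 sub r3 <- r2,r5: IF@3 ID@4 stall=0 (-) EX@5 MEM@6 WB@7
I3 mul r1 <- r4,r1: IF@4 ID@5 stall=1 (RAW on I1.r4 (WB@6)) EX@7 MEM@8 WB@9
I4 sub r2 <- r5,r5: IF@5 ID@7 stall=0 (-) EX@8 MEM@9 WB@10
I5 add r1 <- r1,r1: IF@7 ID@8 stall=1 (RAW on I3.r1 (WB@9)) EX@10 MEM@11 WB@12
I6 mul r1 <- r4,r3: IF@8 ID@10 stall=0 (-) EX@11 MEM@12 WB@13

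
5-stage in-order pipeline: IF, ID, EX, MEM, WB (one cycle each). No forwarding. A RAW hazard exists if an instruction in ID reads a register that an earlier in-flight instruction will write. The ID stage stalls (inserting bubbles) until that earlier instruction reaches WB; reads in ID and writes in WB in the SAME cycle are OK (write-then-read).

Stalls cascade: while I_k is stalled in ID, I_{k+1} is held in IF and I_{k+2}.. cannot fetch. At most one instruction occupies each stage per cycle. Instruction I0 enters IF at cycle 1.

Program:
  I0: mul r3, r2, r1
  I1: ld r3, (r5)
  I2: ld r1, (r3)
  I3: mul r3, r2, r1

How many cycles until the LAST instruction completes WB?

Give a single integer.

I0 mul r3 <- r2,r1: IF@1 ID@2 stall=0 (-) EX@3 MEM@4 WB@5
I1 ld r3 <- r5: IF@2 ID@3 stall=0 (-) EX@4 MEM@5 WB@6
I2 ld r1 <- r3: IF@3 ID@4 stall=2 (RAW on I1.r3 (WB@6)) EX@7 MEM@8 WB@9
I3 mul r3 <- r2,r1: IF@4 ID@7 stall=2 (RAW on I2.r1 (WB@9)) EX@10 MEM@11 WB@12

Answer: 12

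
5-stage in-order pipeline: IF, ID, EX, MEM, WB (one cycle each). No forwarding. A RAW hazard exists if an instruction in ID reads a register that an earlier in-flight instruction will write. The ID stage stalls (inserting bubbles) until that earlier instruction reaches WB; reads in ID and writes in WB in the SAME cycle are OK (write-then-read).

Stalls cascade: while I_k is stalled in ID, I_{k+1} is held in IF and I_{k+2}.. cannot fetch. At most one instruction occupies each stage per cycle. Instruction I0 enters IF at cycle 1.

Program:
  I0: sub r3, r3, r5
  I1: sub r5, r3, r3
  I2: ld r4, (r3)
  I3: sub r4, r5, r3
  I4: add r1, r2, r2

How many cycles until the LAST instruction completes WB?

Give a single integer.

I0 sub r3 <- r3,r5: IF@1 ID@2 stall=0 (-) EX@3 MEM@4 WB@5
I1 sub r5 <- r3,r3: IF@2 ID@3 stall=2 (RAW on I0.r3 (WB@5)) EX@6 MEM@7 WB@8
I2 ld r4 <- r3: IF@3 ID@6 stall=0 (-) EX@7 MEM@8 WB@9
I3 sub r4 <- r5,r3: IF@6 ID@7 stall=1 (RAW on I1.r5 (WB@8)) EX@9 MEM@10 WB@11
I4 add r1 <- r2,r2: IF@7 ID@9 stall=0 (-) EX@10 MEM@11 WB@12

Answer: 12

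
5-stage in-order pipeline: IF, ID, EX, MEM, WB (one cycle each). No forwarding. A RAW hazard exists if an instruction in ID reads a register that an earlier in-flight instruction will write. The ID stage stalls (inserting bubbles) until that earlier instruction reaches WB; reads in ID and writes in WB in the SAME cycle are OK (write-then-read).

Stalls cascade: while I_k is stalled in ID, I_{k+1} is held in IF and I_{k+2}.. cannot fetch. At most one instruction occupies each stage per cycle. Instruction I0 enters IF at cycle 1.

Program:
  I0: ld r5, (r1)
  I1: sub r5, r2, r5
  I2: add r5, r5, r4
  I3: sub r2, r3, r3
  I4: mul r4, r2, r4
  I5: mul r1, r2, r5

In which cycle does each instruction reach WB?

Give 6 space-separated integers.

Answer: 5 8 11 12 15 16

Derivation:
I0 ld r5 <- r1: IF@1 ID@2 stall=0 (-) EX@3 MEM@4 WB@5
I1 sub r5 <- r2,r5: IF@2 ID@3 stall=2 (RAW on I0.r5 (WB@5)) EX@6 MEM@7 WB@8
I2 add r5 <- r5,r4: IF@3 ID@6 stall=2 (RAW on I1.r5 (WB@8)) EX@9 MEM@10 WB@11
I3 sub r2 <- r3,r3: IF@6 ID@9 stall=0 (-) EX@10 MEM@11 WB@12
I4 mul r4 <- r2,r4: IF@9 ID@10 stall=2 (RAW on I3.r2 (WB@12)) EX@13 MEM@14 WB@15
I5 mul r1 <- r2,r5: IF@10 ID@13 stall=0 (-) EX@14 MEM@15 WB@16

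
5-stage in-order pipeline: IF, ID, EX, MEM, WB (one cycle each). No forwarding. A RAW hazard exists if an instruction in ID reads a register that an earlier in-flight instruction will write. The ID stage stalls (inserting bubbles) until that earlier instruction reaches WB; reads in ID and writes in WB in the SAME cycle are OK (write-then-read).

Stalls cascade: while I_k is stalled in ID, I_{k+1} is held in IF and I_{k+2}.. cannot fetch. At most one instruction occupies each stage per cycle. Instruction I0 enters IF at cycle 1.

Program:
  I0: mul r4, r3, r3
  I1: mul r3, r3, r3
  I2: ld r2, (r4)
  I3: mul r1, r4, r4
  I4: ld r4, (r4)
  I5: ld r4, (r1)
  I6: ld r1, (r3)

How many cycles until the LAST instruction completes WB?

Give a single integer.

Answer: 13

Derivation:
I0 mul r4 <- r3,r3: IF@1 ID@2 stall=0 (-) EX@3 MEM@4 WB@5
I1 mul r3 <- r3,r3: IF@2 ID@3 stall=0 (-) EX@4 MEM@5 WB@6
I2 ld r2 <- r4: IF@3 ID@4 stall=1 (RAW on I0.r4 (WB@5)) EX@6 MEM@7 WB@8
I3 mul r1 <- r4,r4: IF@4 ID@6 stall=0 (-) EX@7 MEM@8 WB@9
I4 ld r4 <- r4: IF@6 ID@7 stall=0 (-) EX@8 MEM@9 WB@10
I5 ld r4 <- r1: IF@7 ID@8 stall=1 (RAW on I3.r1 (WB@9)) EX@10 MEM@11 WB@12
I6 ld r1 <- r3: IF@8 ID@10 stall=0 (-) EX@11 MEM@12 WB@13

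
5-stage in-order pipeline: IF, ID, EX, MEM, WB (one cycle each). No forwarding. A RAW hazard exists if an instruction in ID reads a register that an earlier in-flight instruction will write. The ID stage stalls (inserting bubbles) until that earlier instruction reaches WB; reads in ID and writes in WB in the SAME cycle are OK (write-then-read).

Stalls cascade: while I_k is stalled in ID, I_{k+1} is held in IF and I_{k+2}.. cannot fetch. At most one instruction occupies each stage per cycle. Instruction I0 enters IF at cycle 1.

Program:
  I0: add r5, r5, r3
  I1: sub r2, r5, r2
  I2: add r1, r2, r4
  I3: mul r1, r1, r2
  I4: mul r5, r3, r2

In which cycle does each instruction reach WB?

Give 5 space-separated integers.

Answer: 5 8 11 14 15

Derivation:
I0 add r5 <- r5,r3: IF@1 ID@2 stall=0 (-) EX@3 MEM@4 WB@5
I1 sub r2 <- r5,r2: IF@2 ID@3 stall=2 (RAW on I0.r5 (WB@5)) EX@6 MEM@7 WB@8
I2 add r1 <- r2,r4: IF@3 ID@6 stall=2 (RAW on I1.r2 (WB@8)) EX@9 MEM@10 WB@11
I3 mul r1 <- r1,r2: IF@6 ID@9 stall=2 (RAW on I2.r1 (WB@11)) EX@12 MEM@13 WB@14
I4 mul r5 <- r3,r2: IF@9 ID@12 stall=0 (-) EX@13 MEM@14 WB@15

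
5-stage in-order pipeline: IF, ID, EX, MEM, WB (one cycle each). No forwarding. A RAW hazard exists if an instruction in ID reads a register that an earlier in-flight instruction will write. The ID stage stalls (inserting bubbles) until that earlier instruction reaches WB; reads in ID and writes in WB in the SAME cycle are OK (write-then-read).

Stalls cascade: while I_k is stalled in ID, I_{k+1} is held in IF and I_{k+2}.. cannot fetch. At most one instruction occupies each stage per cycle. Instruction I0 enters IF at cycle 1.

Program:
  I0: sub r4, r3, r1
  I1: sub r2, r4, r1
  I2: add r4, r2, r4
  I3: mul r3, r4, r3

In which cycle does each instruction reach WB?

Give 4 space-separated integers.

I0 sub r4 <- r3,r1: IF@1 ID@2 stall=0 (-) EX@3 MEM@4 WB@5
I1 sub r2 <- r4,r1: IF@2 ID@3 stall=2 (RAW on I0.r4 (WB@5)) EX@6 MEM@7 WB@8
I2 add r4 <- r2,r4: IF@3 ID@6 stall=2 (RAW on I1.r2 (WB@8)) EX@9 MEM@10 WB@11
I3 mul r3 <- r4,r3: IF@6 ID@9 stall=2 (RAW on I2.r4 (WB@11)) EX@12 MEM@13 WB@14

Answer: 5 8 11 14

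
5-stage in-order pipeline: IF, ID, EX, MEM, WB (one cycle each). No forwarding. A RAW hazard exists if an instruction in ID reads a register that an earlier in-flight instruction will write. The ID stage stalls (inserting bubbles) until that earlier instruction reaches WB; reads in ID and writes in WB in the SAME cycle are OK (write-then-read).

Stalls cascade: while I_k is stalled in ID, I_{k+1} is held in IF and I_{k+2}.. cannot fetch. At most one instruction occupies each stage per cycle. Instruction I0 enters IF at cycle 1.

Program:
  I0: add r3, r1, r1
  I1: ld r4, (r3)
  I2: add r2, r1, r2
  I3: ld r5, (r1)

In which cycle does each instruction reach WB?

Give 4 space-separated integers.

I0 add r3 <- r1,r1: IF@1 ID@2 stall=0 (-) EX@3 MEM@4 WB@5
I1 ld r4 <- r3: IF@2 ID@3 stall=2 (RAW on I0.r3 (WB@5)) EX@6 MEM@7 WB@8
I2 add r2 <- r1,r2: IF@3 ID@6 stall=0 (-) EX@7 MEM@8 WB@9
I3 ld r5 <- r1: IF@6 ID@7 stall=0 (-) EX@8 MEM@9 WB@10

Answer: 5 8 9 10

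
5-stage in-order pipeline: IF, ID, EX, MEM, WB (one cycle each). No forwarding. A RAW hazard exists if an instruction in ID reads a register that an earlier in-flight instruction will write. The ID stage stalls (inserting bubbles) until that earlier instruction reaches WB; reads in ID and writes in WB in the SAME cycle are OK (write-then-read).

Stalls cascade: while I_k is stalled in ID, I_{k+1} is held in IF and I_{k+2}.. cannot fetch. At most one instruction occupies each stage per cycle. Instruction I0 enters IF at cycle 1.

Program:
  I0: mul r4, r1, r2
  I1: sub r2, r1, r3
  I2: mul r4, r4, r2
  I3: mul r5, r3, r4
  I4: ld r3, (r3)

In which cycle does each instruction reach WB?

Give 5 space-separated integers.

I0 mul r4 <- r1,r2: IF@1 ID@2 stall=0 (-) EX@3 MEM@4 WB@5
I1 sub r2 <- r1,r3: IF@2 ID@3 stall=0 (-) EX@4 MEM@5 WB@6
I2 mul r4 <- r4,r2: IF@3 ID@4 stall=2 (RAW on I1.r2 (WB@6)) EX@7 MEM@8 WB@9
I3 mul r5 <- r3,r4: IF@4 ID@7 stall=2 (RAW on I2.r4 (WB@9)) EX@10 MEM@11 WB@12
I4 ld r3 <- r3: IF@7 ID@10 stall=0 (-) EX@11 MEM@12 WB@13

Answer: 5 6 9 12 13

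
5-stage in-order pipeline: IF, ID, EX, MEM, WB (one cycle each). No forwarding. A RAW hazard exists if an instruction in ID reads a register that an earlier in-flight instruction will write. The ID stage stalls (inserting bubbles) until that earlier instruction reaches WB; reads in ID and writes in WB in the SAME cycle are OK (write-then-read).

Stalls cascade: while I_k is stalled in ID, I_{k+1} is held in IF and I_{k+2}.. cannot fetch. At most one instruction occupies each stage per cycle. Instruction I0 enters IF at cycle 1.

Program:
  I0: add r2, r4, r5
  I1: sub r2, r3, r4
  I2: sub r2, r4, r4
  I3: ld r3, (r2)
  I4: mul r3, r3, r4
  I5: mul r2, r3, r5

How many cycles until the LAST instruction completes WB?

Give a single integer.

Answer: 16

Derivation:
I0 add r2 <- r4,r5: IF@1 ID@2 stall=0 (-) EX@3 MEM@4 WB@5
I1 sub r2 <- r3,r4: IF@2 ID@3 stall=0 (-) EX@4 MEM@5 WB@6
I2 sub r2 <- r4,r4: IF@3 ID@4 stall=0 (-) EX@5 MEM@6 WB@7
I3 ld r3 <- r2: IF@4 ID@5 stall=2 (RAW on I2.r2 (WB@7)) EX@8 MEM@9 WB@10
I4 mul r3 <- r3,r4: IF@5 ID@8 stall=2 (RAW on I3.r3 (WB@10)) EX@11 MEM@12 WB@13
I5 mul r2 <- r3,r5: IF@8 ID@11 stall=2 (RAW on I4.r3 (WB@13)) EX@14 MEM@15 WB@16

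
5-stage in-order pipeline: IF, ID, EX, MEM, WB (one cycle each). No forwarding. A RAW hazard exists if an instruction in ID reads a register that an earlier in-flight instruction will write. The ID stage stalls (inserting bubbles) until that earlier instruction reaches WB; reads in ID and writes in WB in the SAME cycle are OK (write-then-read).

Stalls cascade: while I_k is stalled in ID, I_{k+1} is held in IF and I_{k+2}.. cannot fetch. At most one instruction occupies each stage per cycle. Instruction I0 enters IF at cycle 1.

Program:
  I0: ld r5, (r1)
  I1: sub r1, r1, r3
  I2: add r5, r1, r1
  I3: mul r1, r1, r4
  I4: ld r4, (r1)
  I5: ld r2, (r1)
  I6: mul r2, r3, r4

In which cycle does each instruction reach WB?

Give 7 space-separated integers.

I0 ld r5 <- r1: IF@1 ID@2 stall=0 (-) EX@3 MEM@4 WB@5
I1 sub r1 <- r1,r3: IF@2 ID@3 stall=0 (-) EX@4 MEM@5 WB@6
I2 add r5 <- r1,r1: IF@3 ID@4 stall=2 (RAW on I1.r1 (WB@6)) EX@7 MEM@8 WB@9
I3 mul r1 <- r1,r4: IF@4 ID@7 stall=0 (-) EX@8 MEM@9 WB@10
I4 ld r4 <- r1: IF@7 ID@8 stall=2 (RAW on I3.r1 (WB@10)) EX@11 MEM@12 WB@13
I5 ld r2 <- r1: IF@8 ID@11 stall=0 (-) EX@12 MEM@13 WB@14
I6 mul r2 <- r3,r4: IF@11 ID@12 stall=1 (RAW on I4.r4 (WB@13)) EX@14 MEM@15 WB@16

Answer: 5 6 9 10 13 14 16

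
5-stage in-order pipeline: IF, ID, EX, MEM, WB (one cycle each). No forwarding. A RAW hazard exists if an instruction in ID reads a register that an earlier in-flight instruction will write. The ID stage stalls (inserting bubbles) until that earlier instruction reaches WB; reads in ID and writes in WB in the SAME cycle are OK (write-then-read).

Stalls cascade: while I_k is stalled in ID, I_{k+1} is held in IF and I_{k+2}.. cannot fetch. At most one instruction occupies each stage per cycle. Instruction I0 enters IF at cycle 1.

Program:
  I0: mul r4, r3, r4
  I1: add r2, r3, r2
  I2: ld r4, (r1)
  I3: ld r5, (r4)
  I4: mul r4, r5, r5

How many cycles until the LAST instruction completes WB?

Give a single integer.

I0 mul r4 <- r3,r4: IF@1 ID@2 stall=0 (-) EX@3 MEM@4 WB@5
I1 add r2 <- r3,r2: IF@2 ID@3 stall=0 (-) EX@4 MEM@5 WB@6
I2 ld r4 <- r1: IF@3 ID@4 stall=0 (-) EX@5 MEM@6 WB@7
I3 ld r5 <- r4: IF@4 ID@5 stall=2 (RAW on I2.r4 (WB@7)) EX@8 MEM@9 WB@10
I4 mul r4 <- r5,r5: IF@5 ID@8 stall=2 (RAW on I3.r5 (WB@10)) EX@11 MEM@12 WB@13

Answer: 13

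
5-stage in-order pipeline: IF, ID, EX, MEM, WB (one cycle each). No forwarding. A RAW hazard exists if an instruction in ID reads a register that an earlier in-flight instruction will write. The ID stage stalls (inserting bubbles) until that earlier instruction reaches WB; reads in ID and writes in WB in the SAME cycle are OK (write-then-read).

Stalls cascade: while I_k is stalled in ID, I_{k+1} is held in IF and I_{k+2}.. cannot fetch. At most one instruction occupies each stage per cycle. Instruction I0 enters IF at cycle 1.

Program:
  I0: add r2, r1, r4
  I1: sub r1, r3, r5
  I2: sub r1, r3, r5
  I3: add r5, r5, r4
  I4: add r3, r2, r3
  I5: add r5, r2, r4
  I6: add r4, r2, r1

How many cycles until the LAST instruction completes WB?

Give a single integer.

I0 add r2 <- r1,r4: IF@1 ID@2 stall=0 (-) EX@3 MEM@4 WB@5
I1 sub r1 <- r3,r5: IF@2 ID@3 stall=0 (-) EX@4 MEM@5 WB@6
I2 sub r1 <- r3,r5: IF@3 ID@4 stall=0 (-) EX@5 MEM@6 WB@7
I3 add r5 <- r5,r4: IF@4 ID@5 stall=0 (-) EX@6 MEM@7 WB@8
I4 add r3 <- r2,r3: IF@5 ID@6 stall=0 (-) EX@7 MEM@8 WB@9
I5 add r5 <- r2,r4: IF@6 ID@7 stall=0 (-) EX@8 MEM@9 WB@10
I6 add r4 <- r2,r1: IF@7 ID@8 stall=0 (-) EX@9 MEM@10 WB@11

Answer: 11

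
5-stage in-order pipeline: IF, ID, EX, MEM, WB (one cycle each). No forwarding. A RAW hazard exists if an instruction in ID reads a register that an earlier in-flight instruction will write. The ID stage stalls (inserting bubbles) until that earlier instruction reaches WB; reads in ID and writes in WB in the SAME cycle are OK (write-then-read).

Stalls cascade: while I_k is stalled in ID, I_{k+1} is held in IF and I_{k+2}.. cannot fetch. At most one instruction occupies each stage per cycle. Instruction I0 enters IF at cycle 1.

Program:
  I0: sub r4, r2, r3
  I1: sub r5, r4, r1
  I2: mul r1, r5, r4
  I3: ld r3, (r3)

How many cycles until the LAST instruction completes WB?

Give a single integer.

I0 sub r4 <- r2,r3: IF@1 ID@2 stall=0 (-) EX@3 MEM@4 WB@5
I1 sub r5 <- r4,r1: IF@2 ID@3 stall=2 (RAW on I0.r4 (WB@5)) EX@6 MEM@7 WB@8
I2 mul r1 <- r5,r4: IF@3 ID@6 stall=2 (RAW on I1.r5 (WB@8)) EX@9 MEM@10 WB@11
I3 ld r3 <- r3: IF@6 ID@9 stall=0 (-) EX@10 MEM@11 WB@12

Answer: 12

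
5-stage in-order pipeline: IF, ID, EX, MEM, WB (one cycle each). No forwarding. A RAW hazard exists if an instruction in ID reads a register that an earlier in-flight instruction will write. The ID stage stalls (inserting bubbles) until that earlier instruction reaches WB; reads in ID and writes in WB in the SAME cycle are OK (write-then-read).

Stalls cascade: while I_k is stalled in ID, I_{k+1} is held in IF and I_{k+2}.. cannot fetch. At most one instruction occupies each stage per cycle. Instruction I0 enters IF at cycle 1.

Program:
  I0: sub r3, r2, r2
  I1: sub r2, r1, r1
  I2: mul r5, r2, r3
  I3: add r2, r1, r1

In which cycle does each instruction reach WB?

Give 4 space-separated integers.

Answer: 5 6 9 10

Derivation:
I0 sub r3 <- r2,r2: IF@1 ID@2 stall=0 (-) EX@3 MEM@4 WB@5
I1 sub r2 <- r1,r1: IF@2 ID@3 stall=0 (-) EX@4 MEM@5 WB@6
I2 mul r5 <- r2,r3: IF@3 ID@4 stall=2 (RAW on I1.r2 (WB@6)) EX@7 MEM@8 WB@9
I3 add r2 <- r1,r1: IF@4 ID@7 stall=0 (-) EX@8 MEM@9 WB@10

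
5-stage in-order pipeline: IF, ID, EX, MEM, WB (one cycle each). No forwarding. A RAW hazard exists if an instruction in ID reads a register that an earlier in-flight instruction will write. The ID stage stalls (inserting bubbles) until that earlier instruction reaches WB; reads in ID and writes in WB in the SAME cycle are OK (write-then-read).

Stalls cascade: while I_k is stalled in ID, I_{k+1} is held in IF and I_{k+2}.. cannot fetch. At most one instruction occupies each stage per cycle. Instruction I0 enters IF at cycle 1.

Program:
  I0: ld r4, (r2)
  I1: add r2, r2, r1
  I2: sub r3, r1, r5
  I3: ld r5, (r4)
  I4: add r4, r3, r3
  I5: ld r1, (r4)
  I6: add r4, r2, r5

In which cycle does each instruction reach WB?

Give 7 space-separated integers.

Answer: 5 6 7 8 10 13 14

Derivation:
I0 ld r4 <- r2: IF@1 ID@2 stall=0 (-) EX@3 MEM@4 WB@5
I1 add r2 <- r2,r1: IF@2 ID@3 stall=0 (-) EX@4 MEM@5 WB@6
I2 sub r3 <- r1,r5: IF@3 ID@4 stall=0 (-) EX@5 MEM@6 WB@7
I3 ld r5 <- r4: IF@4 ID@5 stall=0 (-) EX@6 MEM@7 WB@8
I4 add r4 <- r3,r3: IF@5 ID@6 stall=1 (RAW on I2.r3 (WB@7)) EX@8 MEM@9 WB@10
I5 ld r1 <- r4: IF@6 ID@8 stall=2 (RAW on I4.r4 (WB@10)) EX@11 MEM@12 WB@13
I6 add r4 <- r2,r5: IF@8 ID@11 stall=0 (-) EX@12 MEM@13 WB@14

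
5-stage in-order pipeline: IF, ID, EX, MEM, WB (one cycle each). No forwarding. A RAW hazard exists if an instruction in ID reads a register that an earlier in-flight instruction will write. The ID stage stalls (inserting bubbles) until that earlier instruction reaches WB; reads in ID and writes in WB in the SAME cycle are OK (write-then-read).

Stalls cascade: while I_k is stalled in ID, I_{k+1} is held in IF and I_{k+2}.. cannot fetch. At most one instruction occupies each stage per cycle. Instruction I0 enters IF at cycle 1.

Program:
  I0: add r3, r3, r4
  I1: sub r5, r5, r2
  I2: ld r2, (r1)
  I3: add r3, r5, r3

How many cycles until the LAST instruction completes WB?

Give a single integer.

I0 add r3 <- r3,r4: IF@1 ID@2 stall=0 (-) EX@3 MEM@4 WB@5
I1 sub r5 <- r5,r2: IF@2 ID@3 stall=0 (-) EX@4 MEM@5 WB@6
I2 ld r2 <- r1: IF@3 ID@4 stall=0 (-) EX@5 MEM@6 WB@7
I3 add r3 <- r5,r3: IF@4 ID@5 stall=1 (RAW on I1.r5 (WB@6)) EX@7 MEM@8 WB@9

Answer: 9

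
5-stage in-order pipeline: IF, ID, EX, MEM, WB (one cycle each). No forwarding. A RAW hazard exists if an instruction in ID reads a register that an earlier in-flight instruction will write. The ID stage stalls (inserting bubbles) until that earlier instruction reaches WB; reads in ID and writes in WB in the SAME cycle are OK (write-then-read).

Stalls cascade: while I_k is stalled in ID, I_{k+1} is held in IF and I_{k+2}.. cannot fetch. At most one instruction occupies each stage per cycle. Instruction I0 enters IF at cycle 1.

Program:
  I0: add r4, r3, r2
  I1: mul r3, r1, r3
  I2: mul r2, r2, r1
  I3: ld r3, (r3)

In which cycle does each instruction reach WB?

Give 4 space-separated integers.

Answer: 5 6 7 9

Derivation:
I0 add r4 <- r3,r2: IF@1 ID@2 stall=0 (-) EX@3 MEM@4 WB@5
I1 mul r3 <- r1,r3: IF@2 ID@3 stall=0 (-) EX@4 MEM@5 WB@6
I2 mul r2 <- r2,r1: IF@3 ID@4 stall=0 (-) EX@5 MEM@6 WB@7
I3 ld r3 <- r3: IF@4 ID@5 stall=1 (RAW on I1.r3 (WB@6)) EX@7 MEM@8 WB@9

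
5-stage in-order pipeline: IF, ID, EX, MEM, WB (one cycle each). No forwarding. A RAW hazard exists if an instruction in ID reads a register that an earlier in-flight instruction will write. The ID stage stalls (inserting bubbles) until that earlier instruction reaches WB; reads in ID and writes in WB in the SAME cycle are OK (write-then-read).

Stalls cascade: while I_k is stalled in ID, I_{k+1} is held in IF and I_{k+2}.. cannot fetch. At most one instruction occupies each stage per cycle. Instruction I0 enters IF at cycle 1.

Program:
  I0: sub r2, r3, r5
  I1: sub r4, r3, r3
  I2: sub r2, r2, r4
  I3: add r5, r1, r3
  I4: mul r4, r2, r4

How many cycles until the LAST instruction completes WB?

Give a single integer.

Answer: 12

Derivation:
I0 sub r2 <- r3,r5: IF@1 ID@2 stall=0 (-) EX@3 MEM@4 WB@5
I1 sub r4 <- r3,r3: IF@2 ID@3 stall=0 (-) EX@4 MEM@5 WB@6
I2 sub r2 <- r2,r4: IF@3 ID@4 stall=2 (RAW on I1.r4 (WB@6)) EX@7 MEM@8 WB@9
I3 add r5 <- r1,r3: IF@4 ID@7 stall=0 (-) EX@8 MEM@9 WB@10
I4 mul r4 <- r2,r4: IF@7 ID@8 stall=1 (RAW on I2.r2 (WB@9)) EX@10 MEM@11 WB@12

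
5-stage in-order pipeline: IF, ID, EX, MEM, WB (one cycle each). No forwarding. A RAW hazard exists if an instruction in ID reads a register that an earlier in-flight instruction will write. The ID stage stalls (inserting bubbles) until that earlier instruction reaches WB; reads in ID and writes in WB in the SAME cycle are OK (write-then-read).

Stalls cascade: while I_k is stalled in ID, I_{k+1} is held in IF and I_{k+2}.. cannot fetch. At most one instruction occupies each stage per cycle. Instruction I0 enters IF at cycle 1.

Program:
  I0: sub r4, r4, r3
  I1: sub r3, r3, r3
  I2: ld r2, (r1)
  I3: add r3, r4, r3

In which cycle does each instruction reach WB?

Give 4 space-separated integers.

I0 sub r4 <- r4,r3: IF@1 ID@2 stall=0 (-) EX@3 MEM@4 WB@5
I1 sub r3 <- r3,r3: IF@2 ID@3 stall=0 (-) EX@4 MEM@5 WB@6
I2 ld r2 <- r1: IF@3 ID@4 stall=0 (-) EX@5 MEM@6 WB@7
I3 add r3 <- r4,r3: IF@4 ID@5 stall=1 (RAW on I1.r3 (WB@6)) EX@7 MEM@8 WB@9

Answer: 5 6 7 9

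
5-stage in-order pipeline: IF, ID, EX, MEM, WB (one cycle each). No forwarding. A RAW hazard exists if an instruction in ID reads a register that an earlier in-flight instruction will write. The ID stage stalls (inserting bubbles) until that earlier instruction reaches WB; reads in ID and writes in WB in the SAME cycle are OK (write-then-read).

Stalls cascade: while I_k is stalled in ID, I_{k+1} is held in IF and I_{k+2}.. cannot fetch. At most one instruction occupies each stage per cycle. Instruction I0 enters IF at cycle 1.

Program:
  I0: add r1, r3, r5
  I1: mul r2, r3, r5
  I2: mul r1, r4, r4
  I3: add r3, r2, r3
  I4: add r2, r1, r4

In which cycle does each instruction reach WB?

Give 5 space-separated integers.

I0 add r1 <- r3,r5: IF@1 ID@2 stall=0 (-) EX@3 MEM@4 WB@5
I1 mul r2 <- r3,r5: IF@2 ID@3 stall=0 (-) EX@4 MEM@5 WB@6
I2 mul r1 <- r4,r4: IF@3 ID@4 stall=0 (-) EX@5 MEM@6 WB@7
I3 add r3 <- r2,r3: IF@4 ID@5 stall=1 (RAW on I1.r2 (WB@6)) EX@7 MEM@8 WB@9
I4 add r2 <- r1,r4: IF@5 ID@7 stall=0 (-) EX@8 MEM@9 WB@10

Answer: 5 6 7 9 10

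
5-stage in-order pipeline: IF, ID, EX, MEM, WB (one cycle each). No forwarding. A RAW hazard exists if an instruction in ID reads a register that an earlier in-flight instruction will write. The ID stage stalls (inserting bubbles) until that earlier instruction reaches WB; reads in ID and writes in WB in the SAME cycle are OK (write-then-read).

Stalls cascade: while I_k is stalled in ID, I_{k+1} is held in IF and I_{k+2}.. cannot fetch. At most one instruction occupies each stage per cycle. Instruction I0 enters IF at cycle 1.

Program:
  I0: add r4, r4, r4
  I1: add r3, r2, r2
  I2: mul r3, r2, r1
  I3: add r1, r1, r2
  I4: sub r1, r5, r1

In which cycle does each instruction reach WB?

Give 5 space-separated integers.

Answer: 5 6 7 8 11

Derivation:
I0 add r4 <- r4,r4: IF@1 ID@2 stall=0 (-) EX@3 MEM@4 WB@5
I1 add r3 <- r2,r2: IF@2 ID@3 stall=0 (-) EX@4 MEM@5 WB@6
I2 mul r3 <- r2,r1: IF@3 ID@4 stall=0 (-) EX@5 MEM@6 WB@7
I3 add r1 <- r1,r2: IF@4 ID@5 stall=0 (-) EX@6 MEM@7 WB@8
I4 sub r1 <- r5,r1: IF@5 ID@6 stall=2 (RAW on I3.r1 (WB@8)) EX@9 MEM@10 WB@11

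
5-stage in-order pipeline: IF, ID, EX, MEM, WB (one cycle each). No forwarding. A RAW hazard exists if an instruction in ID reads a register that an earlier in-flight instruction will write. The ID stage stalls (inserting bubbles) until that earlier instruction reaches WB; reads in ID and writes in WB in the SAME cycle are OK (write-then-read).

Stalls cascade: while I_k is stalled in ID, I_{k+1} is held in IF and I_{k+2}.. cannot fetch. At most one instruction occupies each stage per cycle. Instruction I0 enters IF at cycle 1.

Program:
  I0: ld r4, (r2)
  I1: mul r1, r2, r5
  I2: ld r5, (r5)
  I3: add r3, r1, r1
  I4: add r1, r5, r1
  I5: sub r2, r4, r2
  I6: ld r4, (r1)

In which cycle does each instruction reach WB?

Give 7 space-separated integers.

I0 ld r4 <- r2: IF@1 ID@2 stall=0 (-) EX@3 MEM@4 WB@5
I1 mul r1 <- r2,r5: IF@2 ID@3 stall=0 (-) EX@4 MEM@5 WB@6
I2 ld r5 <- r5: IF@3 ID@4 stall=0 (-) EX@5 MEM@6 WB@7
I3 add r3 <- r1,r1: IF@4 ID@5 stall=1 (RAW on I1.r1 (WB@6)) EX@7 MEM@8 WB@9
I4 add r1 <- r5,r1: IF@5 ID@7 stall=0 (-) EX@8 MEM@9 WB@10
I5 sub r2 <- r4,r2: IF@7 ID@8 stall=0 (-) EX@9 MEM@10 WB@11
I6 ld r4 <- r1: IF@8 ID@9 stall=1 (RAW on I4.r1 (WB@10)) EX@11 MEM@12 WB@13

Answer: 5 6 7 9 10 11 13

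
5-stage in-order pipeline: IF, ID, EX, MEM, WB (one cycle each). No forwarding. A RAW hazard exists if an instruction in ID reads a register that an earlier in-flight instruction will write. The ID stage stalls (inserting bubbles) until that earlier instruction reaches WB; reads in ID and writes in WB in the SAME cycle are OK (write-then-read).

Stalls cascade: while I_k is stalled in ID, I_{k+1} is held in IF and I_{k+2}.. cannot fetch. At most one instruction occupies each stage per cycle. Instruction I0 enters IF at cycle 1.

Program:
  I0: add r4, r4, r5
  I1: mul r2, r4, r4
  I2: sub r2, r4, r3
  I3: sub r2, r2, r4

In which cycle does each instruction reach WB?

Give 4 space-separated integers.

I0 add r4 <- r4,r5: IF@1 ID@2 stall=0 (-) EX@3 MEM@4 WB@5
I1 mul r2 <- r4,r4: IF@2 ID@3 stall=2 (RAW on I0.r4 (WB@5)) EX@6 MEM@7 WB@8
I2 sub r2 <- r4,r3: IF@3 ID@6 stall=0 (-) EX@7 MEM@8 WB@9
I3 sub r2 <- r2,r4: IF@6 ID@7 stall=2 (RAW on I2.r2 (WB@9)) EX@10 MEM@11 WB@12

Answer: 5 8 9 12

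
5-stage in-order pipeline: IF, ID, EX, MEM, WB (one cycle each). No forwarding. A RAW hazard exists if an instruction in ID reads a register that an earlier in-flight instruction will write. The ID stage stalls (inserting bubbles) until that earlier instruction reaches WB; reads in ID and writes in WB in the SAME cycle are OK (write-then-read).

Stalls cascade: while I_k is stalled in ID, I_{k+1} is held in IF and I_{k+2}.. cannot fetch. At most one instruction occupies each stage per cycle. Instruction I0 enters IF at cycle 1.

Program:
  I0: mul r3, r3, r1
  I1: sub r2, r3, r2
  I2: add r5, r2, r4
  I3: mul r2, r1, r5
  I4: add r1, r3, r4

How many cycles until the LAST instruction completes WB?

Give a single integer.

I0 mul r3 <- r3,r1: IF@1 ID@2 stall=0 (-) EX@3 MEM@4 WB@5
I1 sub r2 <- r3,r2: IF@2 ID@3 stall=2 (RAW on I0.r3 (WB@5)) EX@6 MEM@7 WB@8
I2 add r5 <- r2,r4: IF@3 ID@6 stall=2 (RAW on I1.r2 (WB@8)) EX@9 MEM@10 WB@11
I3 mul r2 <- r1,r5: IF@6 ID@9 stall=2 (RAW on I2.r5 (WB@11)) EX@12 MEM@13 WB@14
I4 add r1 <- r3,r4: IF@9 ID@12 stall=0 (-) EX@13 MEM@14 WB@15

Answer: 15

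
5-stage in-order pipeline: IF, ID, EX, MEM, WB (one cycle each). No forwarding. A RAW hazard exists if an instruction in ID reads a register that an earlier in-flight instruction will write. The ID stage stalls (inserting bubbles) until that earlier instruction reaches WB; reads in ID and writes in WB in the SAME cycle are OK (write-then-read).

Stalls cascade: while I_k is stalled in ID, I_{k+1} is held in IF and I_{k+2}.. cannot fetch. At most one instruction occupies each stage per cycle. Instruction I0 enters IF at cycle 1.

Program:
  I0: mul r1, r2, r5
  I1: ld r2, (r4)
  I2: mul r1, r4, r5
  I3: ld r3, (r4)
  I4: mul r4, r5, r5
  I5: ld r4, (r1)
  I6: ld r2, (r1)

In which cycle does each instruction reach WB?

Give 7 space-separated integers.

Answer: 5 6 7 8 9 10 11

Derivation:
I0 mul r1 <- r2,r5: IF@1 ID@2 stall=0 (-) EX@3 MEM@4 WB@5
I1 ld r2 <- r4: IF@2 ID@3 stall=0 (-) EX@4 MEM@5 WB@6
I2 mul r1 <- r4,r5: IF@3 ID@4 stall=0 (-) EX@5 MEM@6 WB@7
I3 ld r3 <- r4: IF@4 ID@5 stall=0 (-) EX@6 MEM@7 WB@8
I4 mul r4 <- r5,r5: IF@5 ID@6 stall=0 (-) EX@7 MEM@8 WB@9
I5 ld r4 <- r1: IF@6 ID@7 stall=0 (-) EX@8 MEM@9 WB@10
I6 ld r2 <- r1: IF@7 ID@8 stall=0 (-) EX@9 MEM@10 WB@11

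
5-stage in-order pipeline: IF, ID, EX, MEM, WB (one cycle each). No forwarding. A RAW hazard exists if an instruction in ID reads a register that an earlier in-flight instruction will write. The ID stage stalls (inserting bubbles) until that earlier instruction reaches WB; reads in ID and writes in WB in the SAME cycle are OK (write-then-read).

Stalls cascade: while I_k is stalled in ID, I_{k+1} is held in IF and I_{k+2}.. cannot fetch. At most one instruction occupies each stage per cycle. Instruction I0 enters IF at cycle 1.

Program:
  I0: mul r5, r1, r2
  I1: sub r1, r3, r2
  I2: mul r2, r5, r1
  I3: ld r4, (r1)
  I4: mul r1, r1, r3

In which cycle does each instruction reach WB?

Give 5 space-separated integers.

I0 mul r5 <- r1,r2: IF@1 ID@2 stall=0 (-) EX@3 MEM@4 WB@5
I1 sub r1 <- r3,r2: IF@2 ID@3 stall=0 (-) EX@4 MEM@5 WB@6
I2 mul r2 <- r5,r1: IF@3 ID@4 stall=2 (RAW on I1.r1 (WB@6)) EX@7 MEM@8 WB@9
I3 ld r4 <- r1: IF@4 ID@7 stall=0 (-) EX@8 MEM@9 WB@10
I4 mul r1 <- r1,r3: IF@7 ID@8 stall=0 (-) EX@9 MEM@10 WB@11

Answer: 5 6 9 10 11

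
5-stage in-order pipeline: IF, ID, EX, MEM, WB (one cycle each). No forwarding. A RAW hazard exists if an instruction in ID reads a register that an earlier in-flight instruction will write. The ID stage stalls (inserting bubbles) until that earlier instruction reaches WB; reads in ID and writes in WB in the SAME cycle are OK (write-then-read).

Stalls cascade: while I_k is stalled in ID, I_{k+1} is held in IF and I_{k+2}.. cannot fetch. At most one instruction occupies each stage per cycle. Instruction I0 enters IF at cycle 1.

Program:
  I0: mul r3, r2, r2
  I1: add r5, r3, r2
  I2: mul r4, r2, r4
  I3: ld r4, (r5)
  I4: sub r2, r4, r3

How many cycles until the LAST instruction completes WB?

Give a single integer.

I0 mul r3 <- r2,r2: IF@1 ID@2 stall=0 (-) EX@3 MEM@4 WB@5
I1 add r5 <- r3,r2: IF@2 ID@3 stall=2 (RAW on I0.r3 (WB@5)) EX@6 MEM@7 WB@8
I2 mul r4 <- r2,r4: IF@3 ID@6 stall=0 (-) EX@7 MEM@8 WB@9
I3 ld r4 <- r5: IF@6 ID@7 stall=1 (RAW on I1.r5 (WB@8)) EX@9 MEM@10 WB@11
I4 sub r2 <- r4,r3: IF@7 ID@9 stall=2 (RAW on I3.r4 (WB@11)) EX@12 MEM@13 WB@14

Answer: 14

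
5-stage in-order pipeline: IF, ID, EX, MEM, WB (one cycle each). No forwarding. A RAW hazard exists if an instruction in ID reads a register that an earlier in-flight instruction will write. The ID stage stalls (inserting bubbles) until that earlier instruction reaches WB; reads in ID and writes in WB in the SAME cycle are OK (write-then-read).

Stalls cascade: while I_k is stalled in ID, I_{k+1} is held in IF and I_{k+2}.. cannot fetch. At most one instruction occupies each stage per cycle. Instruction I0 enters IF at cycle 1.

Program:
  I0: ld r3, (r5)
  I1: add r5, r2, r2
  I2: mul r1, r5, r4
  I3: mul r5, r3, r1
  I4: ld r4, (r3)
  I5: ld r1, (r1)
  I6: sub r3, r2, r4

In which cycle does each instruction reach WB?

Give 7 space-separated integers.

Answer: 5 6 9 12 13 14 16

Derivation:
I0 ld r3 <- r5: IF@1 ID@2 stall=0 (-) EX@3 MEM@4 WB@5
I1 add r5 <- r2,r2: IF@2 ID@3 stall=0 (-) EX@4 MEM@5 WB@6
I2 mul r1 <- r5,r4: IF@3 ID@4 stall=2 (RAW on I1.r5 (WB@6)) EX@7 MEM@8 WB@9
I3 mul r5 <- r3,r1: IF@4 ID@7 stall=2 (RAW on I2.r1 (WB@9)) EX@10 MEM@11 WB@12
I4 ld r4 <- r3: IF@7 ID@10 stall=0 (-) EX@11 MEM@12 WB@13
I5 ld r1 <- r1: IF@10 ID@11 stall=0 (-) EX@12 MEM@13 WB@14
I6 sub r3 <- r2,r4: IF@11 ID@12 stall=1 (RAW on I4.r4 (WB@13)) EX@14 MEM@15 WB@16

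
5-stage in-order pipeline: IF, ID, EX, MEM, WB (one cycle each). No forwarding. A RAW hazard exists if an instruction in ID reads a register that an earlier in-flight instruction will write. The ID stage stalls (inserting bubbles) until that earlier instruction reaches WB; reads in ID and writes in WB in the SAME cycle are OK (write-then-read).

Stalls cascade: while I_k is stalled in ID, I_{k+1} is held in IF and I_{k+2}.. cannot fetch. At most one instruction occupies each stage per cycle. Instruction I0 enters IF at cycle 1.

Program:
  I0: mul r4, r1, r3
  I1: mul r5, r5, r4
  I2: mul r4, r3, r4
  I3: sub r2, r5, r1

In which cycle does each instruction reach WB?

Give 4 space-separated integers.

I0 mul r4 <- r1,r3: IF@1 ID@2 stall=0 (-) EX@3 MEM@4 WB@5
I1 mul r5 <- r5,r4: IF@2 ID@3 stall=2 (RAW on I0.r4 (WB@5)) EX@6 MEM@7 WB@8
I2 mul r4 <- r3,r4: IF@3 ID@6 stall=0 (-) EX@7 MEM@8 WB@9
I3 sub r2 <- r5,r1: IF@6 ID@7 stall=1 (RAW on I1.r5 (WB@8)) EX@9 MEM@10 WB@11

Answer: 5 8 9 11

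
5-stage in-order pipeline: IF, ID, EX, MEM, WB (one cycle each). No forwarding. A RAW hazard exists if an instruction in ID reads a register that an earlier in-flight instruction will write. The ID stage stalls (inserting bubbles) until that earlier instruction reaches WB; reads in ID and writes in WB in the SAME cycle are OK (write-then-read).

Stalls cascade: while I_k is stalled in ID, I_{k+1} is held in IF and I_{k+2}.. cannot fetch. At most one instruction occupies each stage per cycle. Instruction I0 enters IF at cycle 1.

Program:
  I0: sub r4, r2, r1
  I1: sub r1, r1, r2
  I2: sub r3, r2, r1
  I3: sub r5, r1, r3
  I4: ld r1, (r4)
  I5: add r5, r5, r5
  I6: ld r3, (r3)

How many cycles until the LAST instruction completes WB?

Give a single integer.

Answer: 16

Derivation:
I0 sub r4 <- r2,r1: IF@1 ID@2 stall=0 (-) EX@3 MEM@4 WB@5
I1 sub r1 <- r1,r2: IF@2 ID@3 stall=0 (-) EX@4 MEM@5 WB@6
I2 sub r3 <- r2,r1: IF@3 ID@4 stall=2 (RAW on I1.r1 (WB@6)) EX@7 MEM@8 WB@9
I3 sub r5 <- r1,r3: IF@4 ID@7 stall=2 (RAW on I2.r3 (WB@9)) EX@10 MEM@11 WB@12
I4 ld r1 <- r4: IF@7 ID@10 stall=0 (-) EX@11 MEM@12 WB@13
I5 add r5 <- r5,r5: IF@10 ID@11 stall=1 (RAW on I3.r5 (WB@12)) EX@13 MEM@14 WB@15
I6 ld r3 <- r3: IF@11 ID@13 stall=0 (-) EX@14 MEM@15 WB@16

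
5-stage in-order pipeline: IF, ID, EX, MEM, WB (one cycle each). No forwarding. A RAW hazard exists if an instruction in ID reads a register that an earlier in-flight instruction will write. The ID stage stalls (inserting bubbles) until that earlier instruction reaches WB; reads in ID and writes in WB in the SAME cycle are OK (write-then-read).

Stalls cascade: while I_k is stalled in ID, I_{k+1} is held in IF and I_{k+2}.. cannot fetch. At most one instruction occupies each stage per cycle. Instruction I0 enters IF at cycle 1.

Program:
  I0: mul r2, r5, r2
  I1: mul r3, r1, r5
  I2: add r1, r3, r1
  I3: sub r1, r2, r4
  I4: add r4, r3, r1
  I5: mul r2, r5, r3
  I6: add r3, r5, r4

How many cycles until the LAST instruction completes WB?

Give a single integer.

Answer: 16

Derivation:
I0 mul r2 <- r5,r2: IF@1 ID@2 stall=0 (-) EX@3 MEM@4 WB@5
I1 mul r3 <- r1,r5: IF@2 ID@3 stall=0 (-) EX@4 MEM@5 WB@6
I2 add r1 <- r3,r1: IF@3 ID@4 stall=2 (RAW on I1.r3 (WB@6)) EX@7 MEM@8 WB@9
I3 sub r1 <- r2,r4: IF@4 ID@7 stall=0 (-) EX@8 MEM@9 WB@10
I4 add r4 <- r3,r1: IF@7 ID@8 stall=2 (RAW on I3.r1 (WB@10)) EX@11 MEM@12 WB@13
I5 mul r2 <- r5,r3: IF@8 ID@11 stall=0 (-) EX@12 MEM@13 WB@14
I6 add r3 <- r5,r4: IF@11 ID@12 stall=1 (RAW on I4.r4 (WB@13)) EX@14 MEM@15 WB@16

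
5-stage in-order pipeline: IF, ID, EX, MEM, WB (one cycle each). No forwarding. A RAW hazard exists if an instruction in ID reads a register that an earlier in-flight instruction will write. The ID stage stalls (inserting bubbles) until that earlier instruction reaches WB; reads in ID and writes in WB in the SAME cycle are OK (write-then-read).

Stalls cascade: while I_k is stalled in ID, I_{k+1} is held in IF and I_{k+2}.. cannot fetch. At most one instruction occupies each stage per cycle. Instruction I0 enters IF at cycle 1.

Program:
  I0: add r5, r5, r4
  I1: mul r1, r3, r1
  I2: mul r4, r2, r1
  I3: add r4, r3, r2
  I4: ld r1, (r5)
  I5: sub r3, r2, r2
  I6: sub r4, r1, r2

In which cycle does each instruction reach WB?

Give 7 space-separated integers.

I0 add r5 <- r5,r4: IF@1 ID@2 stall=0 (-) EX@3 MEM@4 WB@5
I1 mul r1 <- r3,r1: IF@2 ID@3 stall=0 (-) EX@4 MEM@5 WB@6
I2 mul r4 <- r2,r1: IF@3 ID@4 stall=2 (RAW on I1.r1 (WB@6)) EX@7 MEM@8 WB@9
I3 add r4 <- r3,r2: IF@4 ID@7 stall=0 (-) EX@8 MEM@9 WB@10
I4 ld r1 <- r5: IF@7 ID@8 stall=0 (-) EX@9 MEM@10 WB@11
I5 sub r3 <- r2,r2: IF@8 ID@9 stall=0 (-) EX@10 MEM@11 WB@12
I6 sub r4 <- r1,r2: IF@9 ID@10 stall=1 (RAW on I4.r1 (WB@11)) EX@12 MEM@13 WB@14

Answer: 5 6 9 10 11 12 14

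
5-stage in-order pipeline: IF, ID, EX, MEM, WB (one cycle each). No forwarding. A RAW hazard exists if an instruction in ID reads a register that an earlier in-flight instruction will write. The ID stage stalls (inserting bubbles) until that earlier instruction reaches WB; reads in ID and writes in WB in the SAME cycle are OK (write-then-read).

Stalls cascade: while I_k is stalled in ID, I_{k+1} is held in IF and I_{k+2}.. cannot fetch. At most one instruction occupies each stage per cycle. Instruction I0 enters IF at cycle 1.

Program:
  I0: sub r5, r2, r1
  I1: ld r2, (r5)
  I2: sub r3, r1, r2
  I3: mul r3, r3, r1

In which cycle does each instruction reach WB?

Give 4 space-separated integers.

Answer: 5 8 11 14

Derivation:
I0 sub r5 <- r2,r1: IF@1 ID@2 stall=0 (-) EX@3 MEM@4 WB@5
I1 ld r2 <- r5: IF@2 ID@3 stall=2 (RAW on I0.r5 (WB@5)) EX@6 MEM@7 WB@8
I2 sub r3 <- r1,r2: IF@3 ID@6 stall=2 (RAW on I1.r2 (WB@8)) EX@9 MEM@10 WB@11
I3 mul r3 <- r3,r1: IF@6 ID@9 stall=2 (RAW on I2.r3 (WB@11)) EX@12 MEM@13 WB@14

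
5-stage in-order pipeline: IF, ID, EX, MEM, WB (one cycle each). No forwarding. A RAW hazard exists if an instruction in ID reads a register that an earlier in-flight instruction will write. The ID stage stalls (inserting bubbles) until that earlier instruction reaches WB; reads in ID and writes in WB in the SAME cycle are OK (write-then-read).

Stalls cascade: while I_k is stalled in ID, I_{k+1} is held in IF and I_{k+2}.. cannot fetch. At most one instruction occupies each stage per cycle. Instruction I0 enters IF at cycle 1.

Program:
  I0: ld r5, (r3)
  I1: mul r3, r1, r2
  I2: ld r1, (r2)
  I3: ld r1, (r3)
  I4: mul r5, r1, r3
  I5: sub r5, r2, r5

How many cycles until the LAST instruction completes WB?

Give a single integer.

I0 ld r5 <- r3: IF@1 ID@2 stall=0 (-) EX@3 MEM@4 WB@5
I1 mul r3 <- r1,r2: IF@2 ID@3 stall=0 (-) EX@4 MEM@5 WB@6
I2 ld r1 <- r2: IF@3 ID@4 stall=0 (-) EX@5 MEM@6 WB@7
I3 ld r1 <- r3: IF@4 ID@5 stall=1 (RAW on I1.r3 (WB@6)) EX@7 MEM@8 WB@9
I4 mul r5 <- r1,r3: IF@5 ID@7 stall=2 (RAW on I3.r1 (WB@9)) EX@10 MEM@11 WB@12
I5 sub r5 <- r2,r5: IF@7 ID@10 stall=2 (RAW on I4.r5 (WB@12)) EX@13 MEM@14 WB@15

Answer: 15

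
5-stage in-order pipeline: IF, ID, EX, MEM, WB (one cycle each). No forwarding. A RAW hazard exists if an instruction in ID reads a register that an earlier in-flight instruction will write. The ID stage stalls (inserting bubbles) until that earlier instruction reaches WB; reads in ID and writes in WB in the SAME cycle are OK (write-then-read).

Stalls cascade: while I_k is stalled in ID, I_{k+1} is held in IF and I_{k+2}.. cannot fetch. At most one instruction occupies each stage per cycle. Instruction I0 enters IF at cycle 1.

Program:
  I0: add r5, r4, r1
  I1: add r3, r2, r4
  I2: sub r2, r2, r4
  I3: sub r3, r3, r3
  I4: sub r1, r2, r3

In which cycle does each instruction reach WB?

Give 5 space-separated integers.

Answer: 5 6 7 9 12

Derivation:
I0 add r5 <- r4,r1: IF@1 ID@2 stall=0 (-) EX@3 MEM@4 WB@5
I1 add r3 <- r2,r4: IF@2 ID@3 stall=0 (-) EX@4 MEM@5 WB@6
I2 sub r2 <- r2,r4: IF@3 ID@4 stall=0 (-) EX@5 MEM@6 WB@7
I3 sub r3 <- r3,r3: IF@4 ID@5 stall=1 (RAW on I1.r3 (WB@6)) EX@7 MEM@8 WB@9
I4 sub r1 <- r2,r3: IF@5 ID@7 stall=2 (RAW on I3.r3 (WB@9)) EX@10 MEM@11 WB@12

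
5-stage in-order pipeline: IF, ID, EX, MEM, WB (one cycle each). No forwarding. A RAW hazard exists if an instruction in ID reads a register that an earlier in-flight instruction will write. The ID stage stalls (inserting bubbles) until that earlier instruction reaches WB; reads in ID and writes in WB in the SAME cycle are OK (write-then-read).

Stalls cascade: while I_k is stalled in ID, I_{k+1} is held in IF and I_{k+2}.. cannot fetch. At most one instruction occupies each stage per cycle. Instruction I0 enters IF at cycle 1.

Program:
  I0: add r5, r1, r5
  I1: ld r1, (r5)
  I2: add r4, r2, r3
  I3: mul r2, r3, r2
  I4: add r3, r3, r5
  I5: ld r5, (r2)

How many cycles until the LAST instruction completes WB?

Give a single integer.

Answer: 13

Derivation:
I0 add r5 <- r1,r5: IF@1 ID@2 stall=0 (-) EX@3 MEM@4 WB@5
I1 ld r1 <- r5: IF@2 ID@3 stall=2 (RAW on I0.r5 (WB@5)) EX@6 MEM@7 WB@8
I2 add r4 <- r2,r3: IF@3 ID@6 stall=0 (-) EX@7 MEM@8 WB@9
I3 mul r2 <- r3,r2: IF@6 ID@7 stall=0 (-) EX@8 MEM@9 WB@10
I4 add r3 <- r3,r5: IF@7 ID@8 stall=0 (-) EX@9 MEM@10 WB@11
I5 ld r5 <- r2: IF@8 ID@9 stall=1 (RAW on I3.r2 (WB@10)) EX@11 MEM@12 WB@13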